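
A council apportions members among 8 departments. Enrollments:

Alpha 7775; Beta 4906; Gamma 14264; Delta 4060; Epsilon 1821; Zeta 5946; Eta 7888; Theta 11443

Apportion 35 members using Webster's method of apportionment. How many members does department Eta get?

5

Standard divisor 58103/35 ≈ 1660.086; standard quotas: Alpha 4.683, Beta 2.955, Gamma 8.592, Delta 2.446, Epsilon 1.097, Zeta 3.582, Eta 4.752, Theta 6.893.
Rounding to the nearest integer gives 5, 3, 9, 2, 1, 4, 5, 7 = 36 seats, so the divisor must be adjusted.
With modified divisor 1688: modified quotas Alpha 4.606, Beta 2.906, Gamma 8.450, Delta 2.405, Epsilon 1.079, Zeta 3.523, Eta 4.673, Theta 6.779.
Rounding to the nearest integer: Alpha 5, Beta 3, Gamma 8, Delta 2, Epsilon 1, Zeta 4, Eta 5, Theta 7 (total 35).
Eta receives 5.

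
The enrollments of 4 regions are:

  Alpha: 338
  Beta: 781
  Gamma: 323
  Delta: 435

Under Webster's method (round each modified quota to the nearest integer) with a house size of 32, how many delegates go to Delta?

Standard divisor 1877/32 ≈ 58.656; standard quotas: Alpha 5.762, Beta 13.315, Gamma 5.507, Delta 7.416.
Rounding to the nearest integer gives Alpha 6, Beta 13, Gamma 6, Delta 7 — total 32, matching the house size, so no adjustment is needed.
Delta receives 7.

7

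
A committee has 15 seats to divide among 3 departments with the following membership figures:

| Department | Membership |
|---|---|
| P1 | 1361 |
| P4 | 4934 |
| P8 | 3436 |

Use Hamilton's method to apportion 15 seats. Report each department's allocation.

Standard divisor: 9731 ÷ 15 ≈ 648.733.
Standard quotas: P1 2.098, P4 7.606, P8 5.296.
Lower quotas: P1 2, P4 7, P8 5 (sum 14, leaving 1 seat).
Remainders in descending order: P4 0.606, P8 0.296, P1 0.098.
Largest remainder: P4 receives the extra seat.

P1=2, P4=8, P8=5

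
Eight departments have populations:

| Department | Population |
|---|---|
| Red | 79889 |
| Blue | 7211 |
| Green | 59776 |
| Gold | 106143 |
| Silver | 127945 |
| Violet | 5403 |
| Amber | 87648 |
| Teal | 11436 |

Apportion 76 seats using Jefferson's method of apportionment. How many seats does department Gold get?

17

Standard divisor 485451/76 ≈ 6387.513; standard quotas: Red 12.507, Blue 1.129, Green 9.358, Gold 16.617, Silver 20.030, Violet 0.846, Amber 13.722, Teal 1.790.
Rounding down gives 12, 1, 9, 16, 20, 0, 13, 1 = 72 seats, so the divisor must be adjusted.
With modified divisor 6000: modified quotas Red 13.315, Blue 1.202, Green 9.963, Gold 17.691, Silver 21.324, Violet 0.900, Amber 14.608, Teal 1.906.
Rounding down: Red 13, Blue 1, Green 9, Gold 17, Silver 21, Violet 0, Amber 14, Teal 1 (total 76).
Gold receives 17.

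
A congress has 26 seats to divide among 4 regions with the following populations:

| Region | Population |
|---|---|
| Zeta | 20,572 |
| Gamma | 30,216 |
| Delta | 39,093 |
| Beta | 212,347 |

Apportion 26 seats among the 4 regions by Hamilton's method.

Standard divisor: 302228 ÷ 26 ≈ 11624.154.
Standard quotas: Zeta 1.7698, Gamma 2.5994, Delta 3.3631, Beta 18.2677.
Lower quotas: Zeta 1, Gamma 2, Delta 3, Beta 18 (sum 24, leaving 2 seats).
Remainders in descending order: Zeta 0.7698, Gamma 0.5994, Delta 0.3631, Beta 0.2677.
Largest remainders: Zeta, Gamma receive the extra seats.

Zeta: 2; Gamma: 3; Delta: 3; Beta: 18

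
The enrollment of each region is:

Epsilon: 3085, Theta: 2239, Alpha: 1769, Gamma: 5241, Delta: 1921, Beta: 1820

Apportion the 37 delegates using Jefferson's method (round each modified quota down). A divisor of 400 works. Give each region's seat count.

Epsilon 7; Theta 5; Alpha 4; Gamma 13; Delta 4; Beta 4

With modified divisor 400: modified quotas Epsilon 7.713, Theta 5.598, Alpha 4.423, Gamma 13.102, Delta 4.803, Beta 4.550.
Rounding down: Epsilon 7, Theta 5, Alpha 4, Gamma 13, Delta 4, Beta 4 (total 37).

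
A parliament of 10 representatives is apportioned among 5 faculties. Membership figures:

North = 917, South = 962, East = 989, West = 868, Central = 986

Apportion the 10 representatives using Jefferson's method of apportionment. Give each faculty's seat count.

North 2, South 2, East 2, West 2, Central 2

Standard divisor 4722/10 ≈ 472.2; standard quotas: North 1.942, South 2.037, East 2.094, West 1.838, Central 2.088.
Rounding down gives 1, 2, 2, 1, 2 = 8 seats, so the divisor must be adjusted.
With modified divisor 400: modified quotas North 2.292, South 2.405, East 2.473, West 2.170, Central 2.465.
Rounding down: North 2, South 2, East 2, West 2, Central 2 (total 10).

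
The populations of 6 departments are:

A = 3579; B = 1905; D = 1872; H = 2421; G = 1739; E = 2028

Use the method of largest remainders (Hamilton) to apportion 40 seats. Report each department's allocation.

A 11, B 6, D 5, H 7, G 5, E 6

Total 13544; standard divisor 13544/40 ≈ 338.6.
Standard quotas: A 10.570, B 5.626, D 5.529, H 7.150, G 5.136, E 5.989.
Lower quotas: A 10, B 5, D 5, H 7, G 5, E 5 (sum 37, leaving 3 seats).
Remainders in descending order: E 0.989, B 0.626, A 0.570, D 0.529, H 0.150, G 0.136.
The surplus seats go to E, B, A.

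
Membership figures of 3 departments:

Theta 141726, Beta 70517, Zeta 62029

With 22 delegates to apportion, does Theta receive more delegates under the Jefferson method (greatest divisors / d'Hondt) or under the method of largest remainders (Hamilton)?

Jefferson

Jefferson: Theta 12, Beta 5, Zeta 5.
Hamilton: Theta 11, Beta 6, Zeta 5.
Theta gets 12 under Jefferson and 11 under Hamilton.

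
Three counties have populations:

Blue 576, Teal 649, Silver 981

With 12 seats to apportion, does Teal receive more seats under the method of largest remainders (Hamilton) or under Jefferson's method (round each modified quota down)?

Hamilton

Hamilton: Blue 3, Teal 4, Silver 5.
Jefferson: Blue 3, Teal 3, Silver 6.
Teal gets 4 under Hamilton and 3 under Jefferson.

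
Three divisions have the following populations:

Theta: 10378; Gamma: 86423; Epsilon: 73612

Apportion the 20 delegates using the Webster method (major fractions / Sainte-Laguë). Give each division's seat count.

Theta 1, Gamma 10, Epsilon 9

Standard divisor 170413/20 ≈ 8520.65; standard quotas: Theta 1.218, Gamma 10.143, Epsilon 8.639.
Rounding to the nearest integer gives Theta 1, Gamma 10, Epsilon 9 — total 20, matching the house size, so no adjustment is needed.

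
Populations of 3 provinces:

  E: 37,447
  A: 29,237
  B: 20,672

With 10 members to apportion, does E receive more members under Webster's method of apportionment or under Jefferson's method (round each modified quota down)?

Jefferson

Webster: E 4, A 4, B 2.
Jefferson: E 5, A 3, B 2.
E gets 4 under Webster and 5 under Jefferson.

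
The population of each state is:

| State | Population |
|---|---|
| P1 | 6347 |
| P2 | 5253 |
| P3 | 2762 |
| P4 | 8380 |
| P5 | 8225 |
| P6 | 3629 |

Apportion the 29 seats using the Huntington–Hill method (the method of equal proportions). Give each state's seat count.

With divisor 1167: modified quotas P1 5.439, P2 4.501, P3 2.367, P4 7.181, P5 7.048, P6 3.110.
Geometric-mean thresholds: P1 √(5·6)=5.477, P2 √(4·5)=4.472, P3 √(2·3)=2.449, P4 √(7·8)=7.483, P5 √(7·8)=7.483, P6 √(3·4)=3.464.
Each quota rounded against its threshold gives P1 5, P2 5, P3 2, P4 7, P5 7, P6 3 (total 29).

P1 5; P2 5; P3 2; P4 7; P5 7; P6 3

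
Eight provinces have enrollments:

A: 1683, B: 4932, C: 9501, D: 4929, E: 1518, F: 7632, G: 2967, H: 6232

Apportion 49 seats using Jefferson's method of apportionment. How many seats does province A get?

2

Standard divisor 39394/49 ≈ 803.959; standard quotas: A 2.093, B 6.135, C 11.818, D 6.131, E 1.888, F 9.493, G 3.690, H 7.752.
Rounding down gives 2, 6, 11, 6, 1, 9, 3, 7 = 45 seats, so the divisor must be adjusted.
With modified divisor 750: modified quotas A 2.244, B 6.576, C 12.668, D 6.572, E 2.024, F 10.176, G 3.956, H 8.309.
Rounding down: A 2, B 6, C 12, D 6, E 2, F 10, G 3, H 8 (total 49).
A receives 2.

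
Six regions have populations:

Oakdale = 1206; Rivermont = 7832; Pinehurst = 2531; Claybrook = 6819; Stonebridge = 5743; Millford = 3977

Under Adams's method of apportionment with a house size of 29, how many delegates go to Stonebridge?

Standard divisor 28108/29 ≈ 969.241; standard quotas: Oakdale 1.244, Rivermont 8.081, Pinehurst 2.611, Claybrook 7.035, Stonebridge 5.925, Millford 4.103.
Rounding up gives 2, 9, 3, 8, 6, 5 = 33 seats, so the divisor must be adjusted.
With modified divisor 1130: modified quotas Oakdale 1.067, Rivermont 6.931, Pinehurst 2.240, Claybrook 6.035, Stonebridge 5.082, Millford 3.519.
Rounding up: Oakdale 2, Rivermont 7, Pinehurst 3, Claybrook 7, Stonebridge 6, Millford 4 (total 29).
Stonebridge receives 6.

6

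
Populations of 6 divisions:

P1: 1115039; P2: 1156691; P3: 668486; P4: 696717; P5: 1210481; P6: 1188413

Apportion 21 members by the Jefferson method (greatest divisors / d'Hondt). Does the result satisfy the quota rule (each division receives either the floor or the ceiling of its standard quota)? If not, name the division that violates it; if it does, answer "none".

Standard quotas: P1 3.879, P2 4.024, P3 2.326, P4 2.424, P5 4.212, P6 4.135.
Jefferson allocation: P1 4, P2 4, P3 2, P4 2, P5 5, P6 4.
Every allocation lies between the lower and upper quota.

none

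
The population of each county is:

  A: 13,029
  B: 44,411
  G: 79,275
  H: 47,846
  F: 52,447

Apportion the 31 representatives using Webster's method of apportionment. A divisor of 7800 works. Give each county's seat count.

A=2, B=6, G=10, H=6, F=7

With modified divisor 7800: modified quotas A 1.670, B 5.694, G 10.163, H 6.134, F 6.724.
Rounding to the nearest integer: A 2, B 6, G 10, H 6, F 7 (total 31).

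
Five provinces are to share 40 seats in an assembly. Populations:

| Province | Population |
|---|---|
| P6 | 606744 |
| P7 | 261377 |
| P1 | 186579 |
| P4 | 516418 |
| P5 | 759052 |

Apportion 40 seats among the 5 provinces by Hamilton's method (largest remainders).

P6 10; P7 5; P1 3; P4 9; P5 13

The standard divisor is 2330170/40 ≈ 58254.25.
Standard quotas: P6 10.4154, P7 4.4868, P1 3.2028, P4 8.8649, P5 13.0300.
Lower quotas: P6 10, P7 4, P1 3, P4 8, P5 13 (sum 38, leaving 2 seats).
Remainders in descending order: P4 0.8649, P7 0.4868, P6 0.4154, P1 0.2028, P5 0.0300.
The surplus seats go to P4, P7.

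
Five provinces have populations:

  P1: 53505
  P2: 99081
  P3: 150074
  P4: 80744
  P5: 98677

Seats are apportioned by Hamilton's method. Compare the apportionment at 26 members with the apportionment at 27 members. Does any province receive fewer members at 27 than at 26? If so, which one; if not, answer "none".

At 26 seats: P1 3, P2 5, P3 8, P4 5, P5 5.
At 27 seats: P1 3, P2 6, P3 8, P4 4, P5 6.
P4 drops from 5 to 4.

P4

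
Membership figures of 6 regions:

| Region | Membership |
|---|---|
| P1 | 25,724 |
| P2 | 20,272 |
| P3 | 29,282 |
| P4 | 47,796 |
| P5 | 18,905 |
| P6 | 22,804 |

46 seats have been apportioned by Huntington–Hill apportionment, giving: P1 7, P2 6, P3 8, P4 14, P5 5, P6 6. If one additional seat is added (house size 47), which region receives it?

Priority for the next seat is population ÷ (√(s·(s+1))).
Priorities: P1 3437.514, P2 3128.038, P3 3450.917, P4 3298.237, P5 3451.565, P6 3518.734.
Highest priority: P6.

P6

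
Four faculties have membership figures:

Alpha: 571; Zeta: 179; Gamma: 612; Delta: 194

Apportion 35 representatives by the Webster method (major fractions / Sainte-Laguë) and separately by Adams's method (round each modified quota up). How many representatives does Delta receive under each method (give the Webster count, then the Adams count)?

4 and 5

Webster: Alpha 13, Zeta 4, Gamma 14, Delta 4.
Adams: Alpha 13, Zeta 4, Gamma 13, Delta 5.
Delta gets 4 under Webster and 5 under Adams.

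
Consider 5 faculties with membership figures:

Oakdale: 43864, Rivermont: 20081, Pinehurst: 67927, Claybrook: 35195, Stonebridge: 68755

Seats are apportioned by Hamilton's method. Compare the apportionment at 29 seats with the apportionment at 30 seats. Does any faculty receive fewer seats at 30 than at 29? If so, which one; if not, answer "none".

Rivermont

At 29 seats: Oakdale 5, Rivermont 3, Pinehurst 8, Claybrook 4, Stonebridge 9.
At 30 seats: Oakdale 6, Rivermont 2, Pinehurst 9, Claybrook 4, Stonebridge 9.
Rivermont drops from 3 to 2.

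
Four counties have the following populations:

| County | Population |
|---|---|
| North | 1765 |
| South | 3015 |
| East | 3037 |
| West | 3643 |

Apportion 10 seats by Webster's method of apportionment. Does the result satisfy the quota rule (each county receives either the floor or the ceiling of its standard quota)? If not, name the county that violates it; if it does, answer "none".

Standard quotas: North 1.540, South 2.631, East 2.650, West 3.179.
Webster allocation: North 1, South 3, East 3, West 3.
Every allocation lies between the lower and upper quota.

none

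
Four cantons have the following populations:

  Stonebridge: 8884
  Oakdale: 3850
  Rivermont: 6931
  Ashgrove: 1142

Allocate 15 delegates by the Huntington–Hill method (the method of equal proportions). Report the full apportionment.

Stonebridge: 6, Oakdale: 3, Rivermont: 5, Ashgrove: 1

With divisor 1460: modified quotas Stonebridge 6.085, Oakdale 2.637, Rivermont 4.747, Ashgrove 0.782.
Geometric-mean thresholds: Stonebridge √(6·7)=6.481, Oakdale √(2·3)=2.449, Rivermont √(4·5)=4.472, Ashgrove (min 1).
Each quota rounded against its threshold gives Stonebridge 6, Oakdale 3, Rivermont 5, Ashgrove 1 (total 15).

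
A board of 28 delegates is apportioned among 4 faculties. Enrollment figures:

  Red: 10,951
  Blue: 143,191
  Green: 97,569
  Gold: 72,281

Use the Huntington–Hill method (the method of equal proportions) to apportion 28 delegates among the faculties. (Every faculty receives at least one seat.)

Red 1; Blue 12; Green 9; Gold 6

With divisor 11482: modified quotas Red 0.954, Blue 12.471, Green 8.498, Gold 6.295.
Geometric-mean thresholds: Red (min 1), Blue √(12·13)=12.490, Green √(8·9)=8.485, Gold √(6·7)=6.481.
Each quota rounded against its threshold gives Red 1, Blue 12, Green 9, Gold 6 (total 28).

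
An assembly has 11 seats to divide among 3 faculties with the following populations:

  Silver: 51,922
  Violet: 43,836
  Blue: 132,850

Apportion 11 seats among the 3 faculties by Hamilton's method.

Silver=3; Violet=2; Blue=6

Standard divisor: 228608 ÷ 11 ≈ 20782.545.
Standard quotas: Silver 2.4983, Violet 2.1093, Blue 6.3924.
Lower quotas: Silver 2, Violet 2, Blue 6 (sum 10, leaving 1 seat).
Remainders in descending order: Silver 0.4983, Blue 0.3924, Violet 0.1093.
The surplus seat goes to Silver.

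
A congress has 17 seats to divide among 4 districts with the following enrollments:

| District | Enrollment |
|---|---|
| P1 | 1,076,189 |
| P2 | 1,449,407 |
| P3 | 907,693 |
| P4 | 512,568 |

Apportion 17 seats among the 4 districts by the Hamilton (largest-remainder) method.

Total 3945857; standard divisor 3945857/17 ≈ 232109.235.
Standard quotas: P1 4.6366, P2 6.2445, P3 3.9106, P4 2.2083.
Lower quotas: P1 4, P2 6, P3 3, P4 2 (sum 15, leaving 2 seats).
Remainders in descending order: P3 0.9106, P1 0.6366, P2 0.2445, P4 0.2083.
Largest remainders: P3, P1 receive the extra seats.

P1=5, P2=6, P3=4, P4=2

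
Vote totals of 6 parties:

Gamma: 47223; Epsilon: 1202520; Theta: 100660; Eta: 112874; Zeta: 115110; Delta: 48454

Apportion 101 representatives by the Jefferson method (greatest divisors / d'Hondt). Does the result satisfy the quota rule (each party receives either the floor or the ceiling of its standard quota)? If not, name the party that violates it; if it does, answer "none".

Epsilon

Standard quotas: Gamma 2.932, Epsilon 74.657, Theta 6.249, Eta 7.008, Zeta 7.146, Delta 3.008.
Jefferson allocation: Gamma 2, Epsilon 76, Theta 6, Eta 7, Zeta 7, Delta 3.
Epsilon has quota 74.657 (lower 74, upper 75) but receives 76 — outside the quota interval.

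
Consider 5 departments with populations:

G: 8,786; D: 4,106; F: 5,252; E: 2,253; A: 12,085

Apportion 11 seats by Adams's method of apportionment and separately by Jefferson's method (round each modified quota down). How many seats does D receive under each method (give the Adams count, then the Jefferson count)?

Adams: G 3, D 2, F 2, E 1, A 3.
Jefferson: G 3, D 1, F 2, E 0, A 5.
D gets 2 under Adams and 1 under Jefferson.

2 and 1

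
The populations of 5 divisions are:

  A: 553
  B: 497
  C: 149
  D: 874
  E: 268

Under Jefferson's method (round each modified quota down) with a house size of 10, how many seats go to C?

Standard divisor 2341/10 ≈ 234.1; standard quotas: A 2.362, B 2.123, C 0.636, D 3.733, E 1.145.
Rounding down gives 2, 2, 0, 3, 1 = 8 seats, so the divisor must be adjusted.
With modified divisor 180: modified quotas A 3.072, B 2.761, C 0.828, D 4.856, E 1.489.
Rounding down: A 3, B 2, C 0, D 4, E 1 (total 10).
C receives 0.

0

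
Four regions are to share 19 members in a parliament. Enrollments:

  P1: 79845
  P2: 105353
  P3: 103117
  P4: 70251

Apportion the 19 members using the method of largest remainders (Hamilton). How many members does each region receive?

Standard divisor: 358566 ÷ 19 ≈ 18871.895.
Standard quotas: P1 4.2309, P2 5.5825, P3 5.4641, P4 3.7225.
Lower quotas: P1 4, P2 5, P3 5, P4 3 (sum 17, leaving 2 seats).
Remainders in descending order: P4 0.7225, P2 0.5825, P3 0.4641, P1 0.2309.
Largest remainders: P4, P2 receive the extra seats.

P1 4, P2 6, P3 5, P4 4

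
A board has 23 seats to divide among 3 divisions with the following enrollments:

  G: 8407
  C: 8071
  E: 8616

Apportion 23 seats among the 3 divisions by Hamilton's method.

Total 25094; standard divisor 25094/23 ≈ 1091.043.
Standard quotas: G 7.7055, C 7.3975, E 7.8970.
Lower quotas: G 7, C 7, E 7 (sum 21, leaving 2 seats).
Remainders in descending order: E 0.8970, G 0.7055, C 0.3975.
Largest remainders: E, G receive the extra seats.

G 8, C 7, E 8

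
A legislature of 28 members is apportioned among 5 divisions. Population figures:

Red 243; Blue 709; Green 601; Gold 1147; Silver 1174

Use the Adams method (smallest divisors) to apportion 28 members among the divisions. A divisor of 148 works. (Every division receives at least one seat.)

Red: 2; Blue: 5; Green: 5; Gold: 8; Silver: 8

With modified divisor 148: modified quotas Red 1.642, Blue 4.791, Green 4.061, Gold 7.750, Silver 7.932.
Rounding up: Red 2, Blue 5, Green 5, Gold 8, Silver 8 (total 28).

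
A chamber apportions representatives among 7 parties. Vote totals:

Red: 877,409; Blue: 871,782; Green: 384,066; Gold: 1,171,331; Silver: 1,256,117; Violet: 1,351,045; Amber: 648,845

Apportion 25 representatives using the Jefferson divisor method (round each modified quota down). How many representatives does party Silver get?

5

Standard divisor 6560595/25 ≈ 262423.8; standard quotas: Red 3.343, Blue 3.322, Green 1.464, Gold 4.464, Silver 4.787, Violet 5.148, Amber 2.473.
Rounding down gives 3, 3, 1, 4, 4, 5, 2 = 22 seats, so the divisor must be adjusted.
With modified divisor 222300: modified quotas Red 3.947, Blue 3.922, Green 1.728, Gold 5.269, Silver 5.651, Violet 6.078, Amber 2.919.
Rounding down: Red 3, Blue 3, Green 1, Gold 5, Silver 5, Violet 6, Amber 2 (total 25).
Silver receives 5.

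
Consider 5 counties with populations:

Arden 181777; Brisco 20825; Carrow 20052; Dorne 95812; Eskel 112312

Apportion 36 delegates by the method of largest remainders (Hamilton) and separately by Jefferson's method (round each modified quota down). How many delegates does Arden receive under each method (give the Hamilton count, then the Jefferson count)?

15 and 16

Hamilton: Arden 15, Brisco 2, Carrow 2, Dorne 8, Eskel 9.
Jefferson: Arden 16, Brisco 1, Carrow 1, Dorne 8, Eskel 10.
Arden gets 15 under Hamilton and 16 under Jefferson.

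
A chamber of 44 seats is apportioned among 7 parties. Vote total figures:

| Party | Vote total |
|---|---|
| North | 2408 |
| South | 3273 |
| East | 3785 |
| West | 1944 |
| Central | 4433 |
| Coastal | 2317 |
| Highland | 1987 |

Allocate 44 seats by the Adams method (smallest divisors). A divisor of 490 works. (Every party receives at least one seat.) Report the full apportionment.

North: 5, South: 7, East: 8, West: 4, Central: 10, Coastal: 5, Highland: 5

With modified divisor 490: modified quotas North 4.914, South 6.680, East 7.724, West 3.967, Central 9.047, Coastal 4.729, Highland 4.055.
Rounding up: North 5, South 7, East 8, West 4, Central 10, Coastal 5, Highland 5 (total 44).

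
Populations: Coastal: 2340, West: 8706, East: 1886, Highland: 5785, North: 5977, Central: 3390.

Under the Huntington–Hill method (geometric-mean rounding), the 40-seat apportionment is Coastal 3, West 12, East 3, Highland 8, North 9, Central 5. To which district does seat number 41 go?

West

Priority for the next seat is population ÷ (√(s·(s+1))).
Priorities: Coastal 675.500, West 697.038, East 544.441, Highland 681.769, North 630.031, Central 618.926.
Highest priority: West.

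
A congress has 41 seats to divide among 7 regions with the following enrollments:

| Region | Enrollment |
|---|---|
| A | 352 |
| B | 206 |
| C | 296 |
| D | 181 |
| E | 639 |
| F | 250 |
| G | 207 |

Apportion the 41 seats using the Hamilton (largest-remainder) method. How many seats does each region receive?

Standard divisor: 2131 ÷ 41 ≈ 51.976.
Standard quotas: A 6.772, B 3.963, C 5.695, D 3.482, E 12.294, F 4.810, G 3.983.
Lower quotas: A 6, B 3, C 5, D 3, E 12, F 4, G 3 (sum 36, leaving 5 seats).
Remainders in descending order: G 0.983, B 0.963, F 0.810, A 0.772, C 0.695, D 0.482, E 0.294.
Largest remainders: G, B, F, A, C receive the extra seats.

A=7, B=4, C=6, D=3, E=12, F=5, G=4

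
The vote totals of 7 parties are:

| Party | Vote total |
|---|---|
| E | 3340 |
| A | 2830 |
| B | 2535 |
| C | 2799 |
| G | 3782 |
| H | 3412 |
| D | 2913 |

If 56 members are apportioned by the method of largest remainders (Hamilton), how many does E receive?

9

Standard divisor: 21611 ÷ 56 ≈ 385.911.
Standard quotas: E 8.655, A 7.333, B 6.569, C 7.253, G 9.800, H 8.841, D 7.548.
Lower quotas: E 8, A 7, B 6, C 7, G 9, H 8, D 7 (sum 52, leaving 4 seats).
Remainders in descending order: H 0.841, G 0.800, E 0.655, B 0.569, D 0.548, A 0.333, C 0.253.
Largest remainders: H, G, E, B receive the extra seats.
E receives 9.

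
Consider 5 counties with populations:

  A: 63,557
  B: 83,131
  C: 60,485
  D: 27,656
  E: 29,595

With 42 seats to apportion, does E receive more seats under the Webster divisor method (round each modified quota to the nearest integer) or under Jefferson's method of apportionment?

Webster: A 10, B 13, C 10, D 4, E 5.
Jefferson: A 10, B 14, C 10, D 4, E 4.
E gets 5 under Webster and 4 under Jefferson.

Webster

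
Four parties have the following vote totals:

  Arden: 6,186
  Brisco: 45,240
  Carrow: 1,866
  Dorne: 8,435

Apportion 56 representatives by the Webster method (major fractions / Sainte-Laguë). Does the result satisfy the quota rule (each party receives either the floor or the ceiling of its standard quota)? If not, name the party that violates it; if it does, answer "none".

Standard quotas: Arden 5.612, Brisco 41.043, Carrow 1.693, Dorne 7.652.
Webster allocation: Arden 6, Brisco 40, Carrow 2, Dorne 8.
Brisco has quota 41.043 (lower 41, upper 42) but receives 40 — outside the quota interval.

Brisco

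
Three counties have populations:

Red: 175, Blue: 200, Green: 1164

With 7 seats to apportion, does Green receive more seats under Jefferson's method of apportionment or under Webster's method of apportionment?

Jefferson: Red 0, Blue 1, Green 6.
Webster: Red 1, Blue 1, Green 5.
Green gets 6 under Jefferson and 5 under Webster.

Jefferson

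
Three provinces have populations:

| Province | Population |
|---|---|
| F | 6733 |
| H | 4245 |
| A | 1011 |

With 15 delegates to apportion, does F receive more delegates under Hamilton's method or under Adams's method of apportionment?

Hamilton

Hamilton: F 9, H 5, A 1.
Adams: F 8, H 5, A 2.
F gets 9 under Hamilton and 8 under Adams.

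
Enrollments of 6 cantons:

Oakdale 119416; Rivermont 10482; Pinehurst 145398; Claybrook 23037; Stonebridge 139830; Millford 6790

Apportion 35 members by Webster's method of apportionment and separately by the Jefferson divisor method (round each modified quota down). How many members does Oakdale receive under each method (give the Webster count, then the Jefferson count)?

Webster: Oakdale 9, Rivermont 1, Pinehurst 11, Claybrook 2, Stonebridge 11, Millford 1.
Jefferson: Oakdale 10, Rivermont 0, Pinehurst 12, Claybrook 1, Stonebridge 12, Millford 0.
Oakdale gets 9 under Webster and 10 under Jefferson.

9 and 10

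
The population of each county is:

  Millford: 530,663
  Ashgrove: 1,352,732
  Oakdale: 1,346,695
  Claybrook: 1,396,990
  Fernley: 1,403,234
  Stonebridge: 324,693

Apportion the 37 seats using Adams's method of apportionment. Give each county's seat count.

Millford=3; Ashgrove=8; Oakdale=8; Claybrook=8; Fernley=8; Stonebridge=2

Standard divisor 6355007/37 ≈ 171756.946; standard quotas: Millford 3.090, Ashgrove 7.876, Oakdale 7.841, Claybrook 8.134, Fernley 8.170, Stonebridge 1.890.
Rounding up gives 4, 8, 8, 9, 9, 2 = 40 seats, so the divisor must be adjusted.
With modified divisor 184600: modified quotas Millford 2.875, Ashgrove 7.328, Oakdale 7.295, Claybrook 7.568, Fernley 7.601, Stonebridge 1.759.
Rounding up: Millford 3, Ashgrove 8, Oakdale 8, Claybrook 8, Fernley 8, Stonebridge 2 (total 37).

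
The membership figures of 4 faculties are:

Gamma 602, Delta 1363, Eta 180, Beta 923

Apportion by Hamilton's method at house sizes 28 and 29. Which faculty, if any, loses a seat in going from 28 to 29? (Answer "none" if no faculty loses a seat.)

Gamma

At 28 seats: Gamma 6, Delta 12, Eta 2, Beta 8.
At 29 seats: Gamma 5, Delta 13, Eta 2, Beta 9.
Gamma drops from 6 to 5.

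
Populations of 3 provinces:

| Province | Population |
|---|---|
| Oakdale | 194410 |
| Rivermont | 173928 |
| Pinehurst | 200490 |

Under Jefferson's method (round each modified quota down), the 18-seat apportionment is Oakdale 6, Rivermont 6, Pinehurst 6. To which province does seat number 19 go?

Priority for the next seat is population ÷ (current seats + 1).
Priorities: Oakdale 27772.857, Rivermont 24846.857, Pinehurst 28641.429.
Highest priority: Pinehurst.

Pinehurst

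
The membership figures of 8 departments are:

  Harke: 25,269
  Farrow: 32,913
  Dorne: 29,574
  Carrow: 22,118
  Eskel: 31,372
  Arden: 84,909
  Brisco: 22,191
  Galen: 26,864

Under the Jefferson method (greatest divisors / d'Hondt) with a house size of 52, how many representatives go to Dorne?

Standard divisor 275210/52 ≈ 5292.5; standard quotas: Harke 4.774, Farrow 6.219, Dorne 5.588, Carrow 4.179, Eskel 5.928, Arden 16.043, Brisco 4.193, Galen 5.076.
Rounding down gives 4, 6, 5, 4, 5, 16, 4, 5 = 49 seats, so the divisor must be adjusted.
With modified divisor 4960: modified quotas Harke 5.095, Farrow 6.636, Dorne 5.963, Carrow 4.459, Eskel 6.325, Arden 17.119, Brisco 4.474, Galen 5.416.
Rounding down: Harke 5, Farrow 6, Dorne 5, Carrow 4, Eskel 6, Arden 17, Brisco 4, Galen 5 (total 52).
Dorne receives 5.

5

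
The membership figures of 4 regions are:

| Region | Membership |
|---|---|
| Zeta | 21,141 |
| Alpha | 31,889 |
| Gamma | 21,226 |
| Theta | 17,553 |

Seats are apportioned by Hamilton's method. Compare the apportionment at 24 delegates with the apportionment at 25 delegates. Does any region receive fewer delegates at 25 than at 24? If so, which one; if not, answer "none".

At 24 seats: Zeta 5, Alpha 8, Gamma 6, Theta 5.
At 25 seats: Zeta 6, Alpha 8, Gamma 6, Theta 5.
No region's allocation decreased.

none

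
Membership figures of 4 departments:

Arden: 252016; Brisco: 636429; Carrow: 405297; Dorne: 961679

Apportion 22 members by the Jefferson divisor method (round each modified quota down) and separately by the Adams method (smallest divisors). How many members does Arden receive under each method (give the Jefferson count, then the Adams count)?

2 and 3

Jefferson: Arden 2, Brisco 6, Carrow 4, Dorne 10.
Adams: Arden 3, Brisco 6, Carrow 4, Dorne 9.
Arden gets 2 under Jefferson and 3 under Adams.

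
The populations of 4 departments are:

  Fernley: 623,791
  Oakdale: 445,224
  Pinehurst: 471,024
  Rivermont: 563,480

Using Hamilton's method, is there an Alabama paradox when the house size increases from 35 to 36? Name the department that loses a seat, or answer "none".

At 35 seats: Fernley 10, Oakdale 8, Pinehurst 8, Rivermont 9.
At 36 seats: Fernley 11, Oakdale 7, Pinehurst 8, Rivermont 10.
Oakdale drops from 8 to 7.

Oakdale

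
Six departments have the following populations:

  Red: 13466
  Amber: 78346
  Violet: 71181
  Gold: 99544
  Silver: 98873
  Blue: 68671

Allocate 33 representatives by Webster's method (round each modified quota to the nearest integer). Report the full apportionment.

Standard divisor 430081/33 ≈ 13032.758; standard quotas: Red 1.033, Amber 6.011, Violet 5.462, Gold 7.638, Silver 7.586, Blue 5.269.
Rounding to the nearest integer gives Red 1, Amber 6, Violet 5, Gold 8, Silver 8, Blue 5 — total 33, matching the house size, so no adjustment is needed.

Red: 1, Amber: 6, Violet: 5, Gold: 8, Silver: 8, Blue: 5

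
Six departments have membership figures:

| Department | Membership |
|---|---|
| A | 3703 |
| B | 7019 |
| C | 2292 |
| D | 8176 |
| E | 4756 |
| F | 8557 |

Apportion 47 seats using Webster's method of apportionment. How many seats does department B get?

Standard divisor 34503/47 ≈ 734.106; standard quotas: A 5.044, B 9.561, C 3.122, D 11.137, E 6.479, F 11.656.
Rounding to the nearest integer gives A 5, B 10, C 3, D 11, E 6, F 12 — total 47, matching the house size, so no adjustment is needed.
B receives 10.

10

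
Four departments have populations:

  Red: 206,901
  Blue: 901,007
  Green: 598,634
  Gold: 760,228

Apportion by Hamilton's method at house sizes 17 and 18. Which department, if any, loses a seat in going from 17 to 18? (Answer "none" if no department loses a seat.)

Red

At 17 seats: Red 2, Blue 6, Green 4, Gold 5.
At 18 seats: Red 1, Blue 7, Green 4, Gold 6.
Red drops from 2 to 1.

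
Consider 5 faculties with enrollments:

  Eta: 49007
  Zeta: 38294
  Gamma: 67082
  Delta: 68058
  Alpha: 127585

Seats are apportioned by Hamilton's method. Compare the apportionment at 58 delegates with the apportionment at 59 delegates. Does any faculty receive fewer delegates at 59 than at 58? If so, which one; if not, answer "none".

At 58 seats: Eta 8, Zeta 7, Gamma 11, Delta 11, Alpha 21.
At 59 seats: Eta 8, Zeta 6, Gamma 11, Delta 12, Alpha 22.
Zeta drops from 7 to 6.

Zeta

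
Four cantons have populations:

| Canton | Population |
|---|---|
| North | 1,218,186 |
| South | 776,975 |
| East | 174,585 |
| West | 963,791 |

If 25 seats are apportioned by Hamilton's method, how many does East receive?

1

Total 3133537; standard divisor 3133537/25 ≈ 125341.48.
Standard quotas: North 9.7189, South 6.1989, East 1.3929, West 7.6893.
Lower quotas: North 9, South 6, East 1, West 7 (sum 23, leaving 2 seats).
Remainders in descending order: North 0.7189, West 0.6893, East 0.3929, South 0.1989.
The surplus seats go to North, West.
East receives 1.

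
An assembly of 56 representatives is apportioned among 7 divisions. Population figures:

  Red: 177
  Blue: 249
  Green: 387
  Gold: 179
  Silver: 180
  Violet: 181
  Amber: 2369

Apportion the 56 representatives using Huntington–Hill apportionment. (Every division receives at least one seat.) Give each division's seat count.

With divisor 70: modified quotas Red 2.529, Blue 3.557, Green 5.529, Gold 2.557, Silver 2.571, Violet 2.586, Amber 33.843.
Geometric-mean thresholds: Red √(2·3)=2.449, Blue √(3·4)=3.464, Green √(5·6)=5.477, Gold √(2·3)=2.449, Silver √(2·3)=2.449, Violet √(2·3)=2.449, Amber √(33·34)=33.496.
Each quota rounded against its threshold gives Red 3, Blue 4, Green 6, Gold 3, Silver 3, Violet 3, Amber 34 (total 56).

Red 3; Blue 4; Green 6; Gold 3; Silver 3; Violet 3; Amber 34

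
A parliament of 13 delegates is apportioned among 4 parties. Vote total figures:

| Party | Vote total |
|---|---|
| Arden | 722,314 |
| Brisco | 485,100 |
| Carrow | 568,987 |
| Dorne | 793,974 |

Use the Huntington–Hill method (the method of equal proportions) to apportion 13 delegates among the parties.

With divisor 203278: modified quotas Arden 3.553, Brisco 2.386, Carrow 2.799, Dorne 3.906.
Geometric-mean thresholds: Arden √(3·4)=3.464, Brisco √(2·3)=2.449, Carrow √(2·3)=2.449, Dorne √(3·4)=3.464.
Each quota rounded against its threshold gives Arden 4, Brisco 2, Carrow 3, Dorne 4 (total 13).

Arden: 4, Brisco: 2, Carrow: 3, Dorne: 4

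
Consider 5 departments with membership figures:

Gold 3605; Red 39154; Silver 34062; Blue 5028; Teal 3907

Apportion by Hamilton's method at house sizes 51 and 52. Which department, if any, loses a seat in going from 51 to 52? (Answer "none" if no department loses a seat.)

At 51 seats: Gold 2, Red 23, Silver 20, Blue 3, Teal 3.
At 52 seats: Gold 2, Red 24, Silver 21, Blue 3, Teal 2.
Teal drops from 3 to 2.

Teal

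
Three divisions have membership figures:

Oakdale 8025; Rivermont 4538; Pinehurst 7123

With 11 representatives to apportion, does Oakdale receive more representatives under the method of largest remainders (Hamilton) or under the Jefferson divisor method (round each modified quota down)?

Jefferson

Hamilton: Oakdale 4, Rivermont 3, Pinehurst 4.
Jefferson: Oakdale 5, Rivermont 2, Pinehurst 4.
Oakdale gets 4 under Hamilton and 5 under Jefferson.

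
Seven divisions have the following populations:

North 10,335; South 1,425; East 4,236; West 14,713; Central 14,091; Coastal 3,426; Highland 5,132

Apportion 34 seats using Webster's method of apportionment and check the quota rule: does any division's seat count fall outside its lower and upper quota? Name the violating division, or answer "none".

none

Standard quotas: North 6.586, South 0.908, East 2.699, West 9.375, Central 8.979, Coastal 2.183, Highland 3.270.
Webster allocation: North 7, South 1, East 3, West 9, Central 9, Coastal 2, Highland 3.
Every allocation lies between the lower and upper quota.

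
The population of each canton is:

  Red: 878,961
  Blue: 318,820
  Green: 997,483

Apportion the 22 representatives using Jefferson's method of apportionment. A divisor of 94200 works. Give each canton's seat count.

Red: 9, Blue: 3, Green: 10

With modified divisor 94200: modified quotas Red 9.331, Blue 3.385, Green 10.589.
Rounding down: Red 9, Blue 3, Green 10 (total 22).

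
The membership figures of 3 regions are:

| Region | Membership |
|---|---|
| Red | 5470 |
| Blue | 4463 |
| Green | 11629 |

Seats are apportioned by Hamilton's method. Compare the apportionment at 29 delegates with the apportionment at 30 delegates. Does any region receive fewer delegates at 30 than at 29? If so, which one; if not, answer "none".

none

At 29 seats: Red 7, Blue 6, Green 16.
At 30 seats: Red 8, Blue 6, Green 16.
No region's allocation decreased.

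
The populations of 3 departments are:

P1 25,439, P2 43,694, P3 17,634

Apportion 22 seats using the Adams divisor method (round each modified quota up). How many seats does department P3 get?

Standard divisor 86767/22 ≈ 3943.955; standard quotas: P1 6.450, P2 11.079, P3 4.471.
Rounding up gives 7, 12, 5 = 24 seats, so the divisor must be adjusted.
With modified divisor 4300: modified quotas P1 5.916, P2 10.161, P3 4.101.
Rounding up: P1 6, P2 11, P3 5 (total 22).
P3 receives 5.

5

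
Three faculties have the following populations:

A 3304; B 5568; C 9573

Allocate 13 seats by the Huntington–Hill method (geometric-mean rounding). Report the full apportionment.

A=2, B=4, C=7

With divisor 1413: modified quotas A 2.338, B 3.941, C 6.775.
Geometric-mean thresholds: A √(2·3)=2.449, B √(3·4)=3.464, C √(6·7)=6.481.
Each quota rounded against its threshold gives A 2, B 4, C 7 (total 13).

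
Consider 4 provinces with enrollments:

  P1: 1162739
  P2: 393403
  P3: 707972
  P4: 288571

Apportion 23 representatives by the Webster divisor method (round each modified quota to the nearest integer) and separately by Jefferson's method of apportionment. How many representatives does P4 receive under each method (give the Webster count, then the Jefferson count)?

3 and 2

Webster: P1 10, P2 4, P3 6, P4 3.
Jefferson: P1 11, P2 3, P3 7, P4 2.
P4 gets 3 under Webster and 2 under Jefferson.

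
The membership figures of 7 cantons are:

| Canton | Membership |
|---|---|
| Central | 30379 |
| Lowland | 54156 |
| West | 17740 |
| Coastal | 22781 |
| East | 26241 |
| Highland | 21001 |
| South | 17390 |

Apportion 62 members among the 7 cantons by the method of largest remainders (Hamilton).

The standard divisor is 189688/62 ≈ 3059.484.
Standard quotas: Central 9.9295, Lowland 17.7010, West 5.7984, Coastal 7.4460, East 8.5769, Highland 6.8642, South 5.6840.
Lower quotas: Central 9, Lowland 17, West 5, Coastal 7, East 8, Highland 6, South 5 (sum 57, leaving 5 seats).
Remainders in descending order: Central 0.9295, Highland 0.8642, West 0.7984, Lowland 0.7010, South 0.6840, East 0.5769, Coastal 0.4460.
The surplus seats go to Central, Highland, West, Lowland, South.

Central=10, Lowland=18, West=6, Coastal=7, East=8, Highland=7, South=6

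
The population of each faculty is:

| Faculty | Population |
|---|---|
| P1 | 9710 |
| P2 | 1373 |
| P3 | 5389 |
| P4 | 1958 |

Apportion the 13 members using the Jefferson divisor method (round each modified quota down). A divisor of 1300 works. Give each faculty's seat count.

P1 7, P2 1, P3 4, P4 1

With modified divisor 1300: modified quotas P1 7.469, P2 1.056, P3 4.145, P4 1.506.
Rounding down: P1 7, P2 1, P3 4, P4 1 (total 13).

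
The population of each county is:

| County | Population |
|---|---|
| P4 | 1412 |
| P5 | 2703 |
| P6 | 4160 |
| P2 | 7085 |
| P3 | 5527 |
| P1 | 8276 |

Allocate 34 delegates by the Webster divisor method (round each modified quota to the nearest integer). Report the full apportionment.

Standard divisor 29163/34 ≈ 857.735; standard quotas: P4 1.646, P5 3.151, P6 4.850, P2 8.260, P3 6.444, P1 9.649.
Rounding to the nearest integer gives P4 2, P5 3, P6 5, P2 8, P3 6, P1 10 — total 34, matching the house size, so no adjustment is needed.

P4 2, P5 3, P6 5, P2 8, P3 6, P1 10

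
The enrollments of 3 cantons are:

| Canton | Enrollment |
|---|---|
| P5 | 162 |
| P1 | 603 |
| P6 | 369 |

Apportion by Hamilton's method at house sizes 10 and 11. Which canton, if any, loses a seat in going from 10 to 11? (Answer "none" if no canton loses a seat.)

P5

At 10 seats: P5 2, P1 5, P6 3.
At 11 seats: P5 1, P1 6, P6 4.
P5 drops from 2 to 1.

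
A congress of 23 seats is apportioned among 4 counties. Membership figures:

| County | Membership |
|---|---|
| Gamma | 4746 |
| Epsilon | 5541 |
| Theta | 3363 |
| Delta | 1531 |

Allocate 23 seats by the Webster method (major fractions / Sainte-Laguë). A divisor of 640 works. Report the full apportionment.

Gamma 7; Epsilon 9; Theta 5; Delta 2

With modified divisor 640: modified quotas Gamma 7.416, Epsilon 8.658, Theta 5.255, Delta 2.392.
Rounding to the nearest integer: Gamma 7, Epsilon 9, Theta 5, Delta 2 (total 23).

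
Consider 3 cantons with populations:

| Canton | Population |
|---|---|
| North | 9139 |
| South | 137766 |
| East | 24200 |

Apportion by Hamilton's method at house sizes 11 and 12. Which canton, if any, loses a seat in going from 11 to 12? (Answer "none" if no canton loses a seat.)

At 11 seats: North 1, South 9, East 1.
At 12 seats: North 0, South 10, East 2.
North drops from 1 to 0.

North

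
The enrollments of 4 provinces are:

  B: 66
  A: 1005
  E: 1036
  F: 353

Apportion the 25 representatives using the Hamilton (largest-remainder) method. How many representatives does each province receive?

Total 2460; standard divisor 2460/25 ≈ 98.4.
Standard quotas: B 0.671, A 10.213, E 10.528, F 3.587.
Lower quotas: B 0, A 10, E 10, F 3 (sum 23, leaving 2 seats).
Remainders in descending order: B 0.671, F 0.587, E 0.528, A 0.213.
Largest remainders: B, F receive the extra seats.

B 1, A 10, E 10, F 4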